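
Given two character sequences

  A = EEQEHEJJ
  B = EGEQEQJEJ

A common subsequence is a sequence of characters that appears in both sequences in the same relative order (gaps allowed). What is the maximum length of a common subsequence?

One common subsequence of length 6: E (A #1, B #1), then E (A #2, B #3), then Q (A #3, B #4), then E (A #4, B #5), then E (A #6, B #8), then J (A #8, B #9). dp[8][9] = 6 confirms this is the maximum.

6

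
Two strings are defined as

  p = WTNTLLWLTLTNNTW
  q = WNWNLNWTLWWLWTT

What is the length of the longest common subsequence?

8

Taking W [1,3] → N [3,6] → T [4,8] → L [5,9] → L [6,12] → W [7,13] → T [11,14] → T [14,15] gives a common subsequence of length 8. The LCS DP gives dp[15][15] = 8, so this is optimal.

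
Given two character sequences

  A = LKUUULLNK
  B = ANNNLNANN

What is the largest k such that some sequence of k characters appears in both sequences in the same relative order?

2

Pick L (A #1, B #5), N (A #8, B #9); all 2 characters appear in both, in order. Since dp[9][9] = 2, nothing longer is possible.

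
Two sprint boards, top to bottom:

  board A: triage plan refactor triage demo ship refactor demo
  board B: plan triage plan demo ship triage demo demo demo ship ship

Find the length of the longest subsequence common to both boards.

5

One common subsequence of length 5: triage at board A[1]=board B[2] → plan at board A[2]=board B[3] → triage at board A[4]=board B[6] → demo at board A[5]=board B[9] → ship at board A[6]=board B[11]. The LCS DP gives dp[8][11] = 5, so this is optimal.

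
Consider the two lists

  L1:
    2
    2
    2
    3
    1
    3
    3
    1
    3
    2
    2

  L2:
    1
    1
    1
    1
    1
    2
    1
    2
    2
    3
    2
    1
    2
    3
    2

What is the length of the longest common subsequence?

One common subsequence of length 7: 2 at L1[1]=L2[6] → 2 at L1[2]=L2[8] → 2 at L1[3]=L2[9] → 3 at L1[4]=L2[10] → 1 at L1[5]=L2[12] → 3 at L1[9]=L2[14] → 2 at L1[11]=L2[15]. dp[11][15] = 7 confirms this is the maximum.

7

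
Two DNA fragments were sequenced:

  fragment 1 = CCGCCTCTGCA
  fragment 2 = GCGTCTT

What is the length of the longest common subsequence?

5

Let dp[i][j] be the LCS length of the first i bases of fragment 1 and the first j bases of fragment 2. dp[i][j] = dp[i-1][j-1]+1 when the i-th and j-th bases match, else max(dp[i-1][j], dp[i][j-1]).
    ·  G  C  G  T  C  T  T
 ·  0  0  0  0  0  0  0  0
 C  0  0  1  1  1  1  1  1
 C  0  0  1  1  1  2  2  2
 G  0  1  1  2  2  2  2  2
 C  0  1  2  2  2  3  3  3
 C  0  1  2  2  2  3  3  3
 T  0  1  2  2  3  3  4  4
 C  0  1  2  2  3  4  4  4
 T  0  1  2  2  3  4  5  5
 G  0  1  2  3  3  4  5  5
 C  0  1  2  3  3  4  5  5
 A  0  1  2  3  3  4  5  5
dp[11][7] = 5. One LCS (by backtracking along matches): CGCTT.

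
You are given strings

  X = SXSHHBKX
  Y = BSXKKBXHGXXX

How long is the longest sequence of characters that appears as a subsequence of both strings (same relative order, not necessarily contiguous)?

Taking S at X[1]=Y[2], then X at X[2]=Y[7], then H at X[4]=Y[8], then X at X[8]=Y[12] gives a common subsequence of length 4, and the DP table's final entry dp[8][12] is also 4, so no common subsequence is longer.

4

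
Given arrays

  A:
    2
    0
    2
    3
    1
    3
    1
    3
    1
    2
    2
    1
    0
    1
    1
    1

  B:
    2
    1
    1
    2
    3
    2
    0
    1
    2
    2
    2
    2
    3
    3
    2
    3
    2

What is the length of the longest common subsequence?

Pick 2 at A[1]=B[1] → 2 at A[3]=B[4] → 3 at A[4]=B[5] → 1 at A[5]=B[8] → 3 at A[6]=B[13] → 3 at A[8]=B[14] → 2 at A[10]=B[15] → 2 at A[11]=B[17]; all 8 values appear in both, in order. Since dp[16][17] = 8, nothing longer is possible.

8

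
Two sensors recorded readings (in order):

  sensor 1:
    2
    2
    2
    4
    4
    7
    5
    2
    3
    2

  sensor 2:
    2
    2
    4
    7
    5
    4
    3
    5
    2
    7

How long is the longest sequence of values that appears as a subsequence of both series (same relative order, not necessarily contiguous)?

Taking 2 [2,1] → 2 [3,2] → 4 [5,3] → 7 [6,4] → 5 [7,5] → 3 [9,7] → 2 [10,9] gives a common subsequence of length 7. Since dp[10][10] = 7, nothing longer is possible.

7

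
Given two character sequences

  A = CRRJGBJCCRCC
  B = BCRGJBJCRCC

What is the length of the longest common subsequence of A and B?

Pick C at A[1]=B[2] → R at A[2]=B[3] → J at A[4]=B[5] → B at A[6]=B[6] → J at A[7]=B[7] → C at A[9]=B[8] → R at A[10]=B[9] → C at A[11]=B[10] → C at A[12]=B[11]; all 9 characters appear in both, in order, and the DP table's final entry dp[12][11] is also 9, so no common subsequence is longer.

9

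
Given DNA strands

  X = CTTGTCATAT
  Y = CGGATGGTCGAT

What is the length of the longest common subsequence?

Taking C (X #1, Y #1), T (X #2, Y #5), G (X #4, Y #7), T (X #5, Y #8), C (X #6, Y #9), A (X #9, Y #11), T (X #10, Y #12) gives a common subsequence of length 7, and the DP table's final entry dp[10][12] is also 7, so no common subsequence is longer.

7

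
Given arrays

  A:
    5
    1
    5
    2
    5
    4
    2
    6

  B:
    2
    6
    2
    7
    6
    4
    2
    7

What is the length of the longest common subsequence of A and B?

3

One common subsequence of length 3: 2 at A[4]=B[3] → 4 at A[6]=B[6] → 2 at A[7]=B[7]. Since dp[8][8] = 3, nothing longer is possible.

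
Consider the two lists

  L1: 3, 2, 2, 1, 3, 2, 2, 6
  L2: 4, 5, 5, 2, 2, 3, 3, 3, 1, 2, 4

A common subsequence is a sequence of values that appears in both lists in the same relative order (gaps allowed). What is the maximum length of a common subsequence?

Taking 2 [2,4], 2 [3,5], 1 [4,9], 2 [6,10] gives a common subsequence of length 4. Since dp[8][11] = 4, nothing longer is possible.

4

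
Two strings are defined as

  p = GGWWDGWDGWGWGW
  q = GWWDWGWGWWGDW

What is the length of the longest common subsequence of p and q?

11

Taking G [2,1]; then W [3,2]; then W [4,3]; then D [5,4]; then G [6,6]; then W [7,7]; then G [9,8]; then W [10,9]; then W [12,10]; then G [13,11]; then W [14,13] gives a common subsequence of length 11, and the DP table's final entry dp[14][13] is also 11, so no common subsequence is longer.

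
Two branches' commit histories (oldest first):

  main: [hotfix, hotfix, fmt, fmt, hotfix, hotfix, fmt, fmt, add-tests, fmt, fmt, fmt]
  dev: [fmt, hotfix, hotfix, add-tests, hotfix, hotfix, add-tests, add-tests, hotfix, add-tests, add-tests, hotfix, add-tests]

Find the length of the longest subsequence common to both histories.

5

Taking hotfix (main #1, dev #5), hotfix (main #2, dev #6), hotfix (main #5, dev #9), hotfix (main #6, dev #12), add-tests (main #9, dev #13) gives a common subsequence of length 5, and the DP table's final entry dp[12][13] is also 5, so no common subsequence is longer.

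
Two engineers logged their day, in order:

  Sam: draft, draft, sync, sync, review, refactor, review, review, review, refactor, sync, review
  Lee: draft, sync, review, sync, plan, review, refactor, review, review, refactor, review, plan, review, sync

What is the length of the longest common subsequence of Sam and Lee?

One common subsequence of length 9: draft [2,1]; then sync [3,2]; then sync [4,4]; then review [5,6]; then refactor [6,7]; then review [7,9]; then review [8,11]; then review [9,13]; then sync [11,14]. The LCS DP gives dp[12][14] = 9, so this is optimal.

9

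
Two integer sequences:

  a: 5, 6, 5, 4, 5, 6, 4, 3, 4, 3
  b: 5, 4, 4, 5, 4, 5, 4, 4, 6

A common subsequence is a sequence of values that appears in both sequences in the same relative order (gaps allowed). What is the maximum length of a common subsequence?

Let dp[i][j] be the LCS length of the first i values of a and the first j values of b. dp[i][j] = dp[i-1][j-1]+1 when the i-th and j-th values match, else max(dp[i-1][j], dp[i][j-1]).
    ·  5  4  4  5  4  5  4  4  6
 ·  0  0  0  0  0  0  0  0  0  0
 5  0  1  1  1  1  1  1  1  1  1
 6  0  1  1  1  1  1  1  1  1  2
 5  0  1  1  1  2  2  2  2  2  2
 4  0  1  2  2  2  3  3  3  3  3
 5  0  1  2  2  3  3  4  4  4  4
 6  0  1  2  2  3  3  4  4  4  5
 4  0  1  2  3  3  4  4  5  5  5
 3  0  1  2  3  3  4  4  5  5  5
 4  0  1  2  3  3  4  4  5  6  6
 3  0  1  2  3  3  4  4  5  6  6
dp[10][9] = 6. One LCS (by backtracking along matches): 5, 5, 4, 5, 4, 4.

6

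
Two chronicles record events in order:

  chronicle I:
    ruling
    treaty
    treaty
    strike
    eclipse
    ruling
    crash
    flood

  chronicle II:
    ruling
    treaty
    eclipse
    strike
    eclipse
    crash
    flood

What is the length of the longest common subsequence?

Match ruling (chronicle I #1, chronicle II #1); then treaty (chronicle I #2, chronicle II #2); then strike (chronicle I #4, chronicle II #4); then eclipse (chronicle I #5, chronicle II #5); then crash (chronicle I #7, chronicle II #6); then flood (chronicle I #8, chronicle II #7) — 6 events in the same relative order in both. The LCS DP gives dp[8][7] = 6, so this is optimal.

6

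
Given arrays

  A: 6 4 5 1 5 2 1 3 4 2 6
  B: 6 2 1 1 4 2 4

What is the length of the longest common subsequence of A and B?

5

Let dp[i][j] be the LCS length of the first i values of A and the first j values of B. dp[i][j] = dp[i-1][j-1]+1 when the i-th and j-th values match, else max(dp[i-1][j], dp[i][j-1]).
    ·  6  2  1  1  4  2  4
 ·  0  0  0  0  0  0  0  0
 6  0  1  1  1  1  1  1  1
 4  0  1  1  1  1  2  2  2
 5  0  1  1  1  1  2  2  2
 1  0  1  1  2  2  2  2  2
 5  0  1  1  2  2  2  2  2
 2  0  1  2  2  2  2  3  3
 1  0  1  2  3  3  3  3  3
 3  0  1  2  3  3  3  3  3
 4  0  1  2  3  3  4  4  4
 2  0  1  2  3  3  4  5  5
 6  0  1  2  3  3  4  5  5
dp[11][7] = 5. One LCS (by backtracking along matches): 6, 1, 1, 4, 2.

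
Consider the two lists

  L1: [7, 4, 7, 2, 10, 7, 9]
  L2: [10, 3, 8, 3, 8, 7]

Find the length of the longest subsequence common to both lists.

Taking 10 (L1 #5, L2 #1); then 7 (L1 #6, L2 #6) gives a common subsequence of length 2. Since dp[7][6] = 2, nothing longer is possible.

2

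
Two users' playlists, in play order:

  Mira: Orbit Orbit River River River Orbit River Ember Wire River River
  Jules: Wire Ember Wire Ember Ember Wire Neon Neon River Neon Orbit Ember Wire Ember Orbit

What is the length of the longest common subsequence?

One common subsequence of length 4: River (Mira #3, Jules #9), then Orbit (Mira #6, Jules #11), then Ember (Mira #8, Jules #12), then Wire (Mira #9, Jules #13). dp[11][15] = 4 confirms this is the maximum.

4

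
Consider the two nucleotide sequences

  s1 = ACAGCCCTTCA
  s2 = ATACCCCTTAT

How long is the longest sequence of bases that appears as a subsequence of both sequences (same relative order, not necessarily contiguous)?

Let dp[i][j] be the LCS length of the first i bases of s1 and the first j bases of s2. dp[i][j] = dp[i-1][j-1]+1 when the i-th and j-th bases match, else max(dp[i-1][j], dp[i][j-1]).
    ·  A  T  A  C  C  C  C  T  T  A  T
 ·  0  0  0  0  0  0  0  0  0  0  0  0
 A  0  1  1  1  1  1  1  1  1  1  1  1
 C  0  1  1  1  2  2  2  2  2  2  2  2
 A  0  1  1  2  2  2  2  2  2  2  3  3
 G  0  1  1  2  2  2  2  2  2  2  3  3
 C  0  1  1  2  3  3  3  3  3  3  3  3
 C  0  1  1  2  3  4  4  4  4  4  4  4
 C  0  1  1  2  3  4  5  5  5  5  5  5
 T  0  1  2  2  3  4  5  5  6  6  6  6
 T  0  1  2  2  3  4  5  5  6  7  7  7
 C  0  1  2  2  3  4  5  6  6  7  7  7
 A  0  1  2  3  3  4  5  6  6  7  8  8
dp[11][11] = 8. One LCS (by backtracking along matches): ACCCCTTA.

8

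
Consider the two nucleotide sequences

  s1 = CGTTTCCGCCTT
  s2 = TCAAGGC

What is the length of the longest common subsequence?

One common subsequence of length 4: C (s1 #1, s2 #2); then G (s1 #2, s2 #5); then G (s1 #8, s2 #6); then C (s1 #10, s2 #7), and the DP table's final entry dp[12][7] is also 4, so no common subsequence is longer.

4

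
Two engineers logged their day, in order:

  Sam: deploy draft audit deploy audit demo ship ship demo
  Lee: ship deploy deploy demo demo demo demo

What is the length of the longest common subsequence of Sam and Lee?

4

Pick deploy (Sam #1, Lee #2); then deploy (Sam #4, Lee #3); then demo (Sam #6, Lee #6); then demo (Sam #9, Lee #7); all 4 tasks appear in both, in order. Since dp[9][7] = 4, nothing longer is possible.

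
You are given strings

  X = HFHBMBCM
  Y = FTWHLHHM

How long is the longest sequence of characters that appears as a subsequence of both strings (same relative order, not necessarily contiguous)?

Let dp[i][j] be the LCS length of the first i characters of X and the first j characters of Y. dp[i][j] = dp[i-1][j-1]+1 when the i-th and j-th characters match, else max(dp[i-1][j], dp[i][j-1]).
    ·  F  T  W  H  L  H  H  M
 ·  0  0  0  0  0  0  0  0  0
 H  0  0  0  0  1  1  1  1  1
 F  0  1  1  1  1  1  1  1  1
 H  0  1  1  1  2  2  2  2  2
 B  0  1  1  1  2  2  2  2  2
 M  0  1  1  1  2  2  2  2  3
 B  0  1  1  1  2  2  2  2  3
 C  0  1  1  1  2  2  2  2  3
 M  0  1  1  1  2  2  2  2  3
dp[8][8] = 3. One LCS (by backtracking along matches): HHM.

3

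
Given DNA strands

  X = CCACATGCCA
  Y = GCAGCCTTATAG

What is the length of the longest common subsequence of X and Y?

6

One common subsequence of length 6: C [1,2] → C [2,5] → C [4,6] → A [5,9] → T [6,10] → G [7,12]. Since dp[10][12] = 6, nothing longer is possible.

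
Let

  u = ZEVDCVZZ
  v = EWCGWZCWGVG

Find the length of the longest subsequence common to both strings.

One common subsequence of length 3: Z [1,6]; then C [5,7]; then V [6,10]. The LCS DP gives dp[8][11] = 3, so this is optimal.

3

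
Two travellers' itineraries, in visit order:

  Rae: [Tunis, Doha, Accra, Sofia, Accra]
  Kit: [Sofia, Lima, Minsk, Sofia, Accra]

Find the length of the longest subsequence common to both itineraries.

Match Sofia [4,4], then Accra [5,5] — 2 stops in the same relative order in both. Since dp[5][5] = 2, nothing longer is possible.

2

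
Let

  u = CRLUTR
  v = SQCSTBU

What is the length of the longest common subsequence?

2

Let dp[i][j] be the LCS length of the first i characters of u and the first j characters of v. dp[i][j] = dp[i-1][j-1]+1 when the i-th and j-th characters match, else max(dp[i-1][j], dp[i][j-1]).
    ·  S  Q  C  S  T  B  U
 ·  0  0  0  0  0  0  0  0
 C  0  0  0  1  1  1  1  1
 R  0  0  0  1  1  1  1  1
 L  0  0  0  1  1  1  1  1
 U  0  0  0  1  1  1  1  2
 T  0  0  0  1  1  2  2  2
 R  0  0  0  1  1  2  2  2
dp[6][7] = 2. One LCS (by backtracking along matches): CU.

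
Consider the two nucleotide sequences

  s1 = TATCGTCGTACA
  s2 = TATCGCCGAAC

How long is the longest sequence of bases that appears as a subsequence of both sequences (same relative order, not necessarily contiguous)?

One common subsequence of length 9: T at s1[1]=s2[1]; then A at s1[2]=s2[2]; then T at s1[3]=s2[3]; then C at s1[4]=s2[4]; then G at s1[5]=s2[5]; then C at s1[7]=s2[7]; then G at s1[8]=s2[8]; then A at s1[10]=s2[10]; then C at s1[11]=s2[11]. dp[12][11] = 9 confirms this is the maximum.

9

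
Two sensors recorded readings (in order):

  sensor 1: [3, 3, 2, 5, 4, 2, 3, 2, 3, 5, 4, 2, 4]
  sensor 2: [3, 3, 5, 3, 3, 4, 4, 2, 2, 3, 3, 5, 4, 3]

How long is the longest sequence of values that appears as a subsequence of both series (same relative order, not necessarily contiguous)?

Pick 3 [1,1], then 3 [2,2], then 5 [4,3], then 4 [5,7], then 2 [6,9], then 3 [7,10], then 3 [9,11], then 5 [10,12], then 4 [11,13]; all 9 values appear in both, in order. The LCS DP gives dp[13][14] = 9, so this is optimal.

9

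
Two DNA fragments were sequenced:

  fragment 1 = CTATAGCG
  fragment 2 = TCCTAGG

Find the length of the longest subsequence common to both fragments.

Let dp[i][j] be the LCS length of the first i bases of fragment 1 and the first j bases of fragment 2. dp[i][j] = dp[i-1][j-1]+1 when the i-th and j-th bases match, else max(dp[i-1][j], dp[i][j-1]).
    ·  T  C  C  T  A  G  G
 ·  0  0  0  0  0  0  0  0
 C  0  0  1  1  1  1  1  1
 T  0  1  1  1  2  2  2  2
 A  0  1  1  1  2  3  3  3
 T  0  1  1  1  2  3  3  3
 A  0  1  1  1  2  3  3  3
 G  0  1  1  1  2  3  4  4
 C  0  1  2  2  2  3  4  4
 G  0  1  2  2  2  3  4  5
dp[8][7] = 5. One LCS (by backtracking along matches): CTAGG.

5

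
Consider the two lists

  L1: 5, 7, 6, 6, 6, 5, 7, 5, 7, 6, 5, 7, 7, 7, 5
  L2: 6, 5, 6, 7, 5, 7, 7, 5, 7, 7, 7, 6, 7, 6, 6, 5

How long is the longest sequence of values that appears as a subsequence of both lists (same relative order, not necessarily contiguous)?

One common subsequence of length 10: 5 [1,2]; then 7 [2,4]; then 5 [6,5]; then 7 [7,7]; then 5 [8,8]; then 7 [9,9]; then 7 [12,10]; then 7 [13,11]; then 7 [14,13]; then 5 [15,16]. The LCS DP gives dp[15][16] = 10, so this is optimal.

10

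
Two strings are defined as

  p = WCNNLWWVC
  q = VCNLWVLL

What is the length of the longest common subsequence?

One common subsequence of length 5: C [2,2], then N [4,3], then L [5,4], then W [7,5], then V [8,6]. Since dp[9][8] = 5, nothing longer is possible.

5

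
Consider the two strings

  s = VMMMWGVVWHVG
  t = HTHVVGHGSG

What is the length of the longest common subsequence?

4

Match V [1,5], then G [6,6], then H [10,7], then G [12,10] — 4 characters in the same relative order in both. The LCS DP gives dp[12][10] = 4, so this is optimal.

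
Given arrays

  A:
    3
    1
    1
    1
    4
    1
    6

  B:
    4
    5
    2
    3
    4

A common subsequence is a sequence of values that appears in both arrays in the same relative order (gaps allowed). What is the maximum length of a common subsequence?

Match 3 (A #1, B #4) → 4 (A #5, B #5) — 2 values in the same relative order in both. dp[7][5] = 2 confirms this is the maximum.

2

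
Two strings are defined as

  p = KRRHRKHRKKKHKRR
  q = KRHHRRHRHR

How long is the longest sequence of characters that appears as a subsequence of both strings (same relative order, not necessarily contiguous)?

Pick K at p[1]=q[1], then R at p[2]=q[2], then R at p[3]=q[5], then R at p[5]=q[6], then H at p[7]=q[7], then R at p[8]=q[8], then H at p[12]=q[9], then R at p[15]=q[10]; all 8 characters appear in both, in order, and the DP table's final entry dp[15][10] is also 8, so no common subsequence is longer.

8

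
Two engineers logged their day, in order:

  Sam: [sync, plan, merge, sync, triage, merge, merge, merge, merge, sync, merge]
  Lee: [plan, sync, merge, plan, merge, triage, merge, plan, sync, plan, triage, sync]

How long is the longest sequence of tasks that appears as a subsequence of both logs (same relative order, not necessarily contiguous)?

Pick sync at Sam[1]=Lee[2], plan at Sam[2]=Lee[4], merge at Sam[3]=Lee[7], sync at Sam[4]=Lee[9], triage at Sam[5]=Lee[11], sync at Sam[10]=Lee[12]; all 6 tasks appear in both, in order. Since dp[11][12] = 6, nothing longer is possible.

6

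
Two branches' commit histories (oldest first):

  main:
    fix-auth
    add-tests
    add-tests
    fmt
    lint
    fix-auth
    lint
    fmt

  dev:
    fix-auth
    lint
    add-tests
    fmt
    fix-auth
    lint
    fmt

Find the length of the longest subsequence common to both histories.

Match fix-auth (main #1, dev #1), then add-tests (main #3, dev #3), then fmt (main #4, dev #4), then fix-auth (main #6, dev #5), then lint (main #7, dev #6), then fmt (main #8, dev #7) — 6 commits in the same relative order in both. dp[8][7] = 6 confirms this is the maximum.

6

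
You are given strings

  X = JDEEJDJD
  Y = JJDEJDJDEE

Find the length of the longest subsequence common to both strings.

Let dp[i][j] be the LCS length of the first i characters of X and the first j characters of Y. dp[i][j] = dp[i-1][j-1]+1 when the i-th and j-th characters match, else max(dp[i-1][j], dp[i][j-1]).
    ·  J  J  D  E  J  D  J  D  E  E
 ·  0  0  0  0  0  0  0  0  0  0  0
 J  0  1  1  1  1  1  1  1  1  1  1
 D  0  1  1  2  2  2  2  2  2  2  2
 E  0  1  1  2  3  3  3  3  3  3  3
 E  0  1  1  2  3  3  3  3  3  4  4
 J  0  1  2  2  3  4  4  4  4  4  4
 D  0  1  2  3  3  4  5  5  5  5  5
 J  0  1  2  3  3  4  5  6  6  6  6
 D  0  1  2  3  3  4  5  6  7  7  7
dp[8][10] = 7. One LCS (by backtracking along matches): JDEJDJD.

7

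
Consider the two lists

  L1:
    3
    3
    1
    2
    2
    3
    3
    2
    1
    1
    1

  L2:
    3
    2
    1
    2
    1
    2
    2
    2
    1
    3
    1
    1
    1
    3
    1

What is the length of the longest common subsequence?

Taking 3 (L1 #1, L2 #1); then 1 (L1 #3, L2 #5); then 2 (L1 #4, L2 #7); then 2 (L1 #5, L2 #8); then 3 (L1 #6, L2 #10); then 1 (L1 #9, L2 #12); then 1 (L1 #10, L2 #13); then 1 (L1 #11, L2 #15) gives a common subsequence of length 8. Since dp[11][15] = 8, nothing longer is possible.

8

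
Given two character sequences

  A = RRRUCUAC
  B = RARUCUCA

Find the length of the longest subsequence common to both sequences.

Let dp[i][j] be the LCS length of the first i characters of A and the first j characters of B. dp[i][j] = dp[i-1][j-1]+1 when the i-th and j-th characters match, else max(dp[i-1][j], dp[i][j-1]).
    ·  R  A  R  U  C  U  C  A
 ·  0  0  0  0  0  0  0  0  0
 R  0  1  1  1  1  1  1  1  1
 R  0  1  1  2  2  2  2  2  2
 R  0  1  1  2  2  2  2  2  2
 U  0  1  1  2  3  3  3  3  3
 C  0  1  1  2  3  4  4  4  4
 U  0  1  1  2  3  4  5  5  5
 A  0  1  2  2  3  4  5  5  6
 C  0  1  2  2  3  4  5  6  6
dp[8][8] = 6. One LCS (by backtracking along matches): RRUCUA.

6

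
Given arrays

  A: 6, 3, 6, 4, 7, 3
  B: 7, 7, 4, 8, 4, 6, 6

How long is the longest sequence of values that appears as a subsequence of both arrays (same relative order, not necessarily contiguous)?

2

One common subsequence of length 2: 6 [1,6], then 6 [3,7]. Since dp[6][7] = 2, nothing longer is possible.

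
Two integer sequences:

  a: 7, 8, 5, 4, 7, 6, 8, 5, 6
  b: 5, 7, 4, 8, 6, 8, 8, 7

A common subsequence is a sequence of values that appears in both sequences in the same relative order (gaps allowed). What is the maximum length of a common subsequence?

4

Taking 7 (a #1, b #2) → 8 (a #2, b #4) → 6 (a #6, b #5) → 8 (a #7, b #7) gives a common subsequence of length 4. dp[9][8] = 4 confirms this is the maximum.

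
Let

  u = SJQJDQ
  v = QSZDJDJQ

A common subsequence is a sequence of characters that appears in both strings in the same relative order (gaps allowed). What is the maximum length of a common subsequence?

4

Taking S [1,2], J [2,5], J [4,7], Q [6,8] gives a common subsequence of length 4. The LCS DP gives dp[6][8] = 4, so this is optimal.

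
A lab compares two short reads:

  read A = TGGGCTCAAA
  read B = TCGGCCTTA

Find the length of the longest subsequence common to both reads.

6

Match T (read A #1, read B #1) → G (read A #2, read B #3) → G (read A #3, read B #4) → C (read A #5, read B #6) → T (read A #6, read B #8) → A (read A #10, read B #9) — 6 bases in the same relative order in both. dp[10][9] = 6 confirms this is the maximum.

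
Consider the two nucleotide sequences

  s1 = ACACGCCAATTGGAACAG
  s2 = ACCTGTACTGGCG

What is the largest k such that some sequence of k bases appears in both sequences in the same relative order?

One common subsequence of length 10: A (s1 #1, s2 #1), then C (s1 #2, s2 #2), then C (s1 #4, s2 #3), then G (s1 #5, s2 #5), then C (s1 #7, s2 #8), then T (s1 #11, s2 #9), then G (s1 #12, s2 #10), then G (s1 #13, s2 #11), then C (s1 #16, s2 #12), then G (s1 #18, s2 #13), and the DP table's final entry dp[18][13] is also 10, so no common subsequence is longer.

10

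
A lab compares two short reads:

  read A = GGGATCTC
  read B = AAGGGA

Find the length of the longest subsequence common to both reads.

Let dp[i][j] be the LCS length of the first i bases of read A and the first j bases of read B. dp[i][j] = dp[i-1][j-1]+1 when the i-th and j-th bases match, else max(dp[i-1][j], dp[i][j-1]).
    ·  A  A  G  G  G  A
 ·  0  0  0  0  0  0  0
 G  0  0  0  1  1  1  1
 G  0  0  0  1  2  2  2
 G  0  0  0  1  2  3  3
 A  0  1  1  1  2  3  4
 T  0  1  1  1  2  3  4
 C  0  1  1  1  2  3  4
 T  0  1  1  1  2  3  4
 C  0  1  1  1  2  3  4
dp[8][6] = 4. One LCS (by backtracking along matches): GGGA.

4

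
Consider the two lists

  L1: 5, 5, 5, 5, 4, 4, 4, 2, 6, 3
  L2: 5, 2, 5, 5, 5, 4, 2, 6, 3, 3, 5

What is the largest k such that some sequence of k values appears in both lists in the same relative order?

8

Let dp[i][j] be the LCS length of the first i values of L1 and the first j values of L2. dp[i][j] = dp[i-1][j-1]+1 when the i-th and j-th values match, else max(dp[i-1][j], dp[i][j-1]).
    ·  5  2  5  5  5  4  2  6  3  3  5
 ·  0  0  0  0  0  0  0  0  0  0  0  0
 5  0  1  1  1  1  1  1  1  1  1  1  1
 5  0  1  1  2  2  2  2  2  2  2  2  2
 5  0  1  1  2  3  3  3  3  3  3  3  3
 5  0  1  1  2  3  4  4  4  4  4  4  4
 4  0  1  1  2  3  4  5  5  5  5  5  5
 4  0  1  1  2  3  4  5  5  5  5  5  5
 4  0  1  1  2  3  4  5  5  5  5  5  5
 2  0  1  2  2  3  4  5  6  6  6  6  6
 6  0  1  2  2  3  4  5  6  7  7  7  7
 3  0  1  2  2  3  4  5  6  7  8  8  8
dp[10][11] = 8. One LCS (by backtracking along matches): 5, 5, 5, 5, 4, 2, 6, 3.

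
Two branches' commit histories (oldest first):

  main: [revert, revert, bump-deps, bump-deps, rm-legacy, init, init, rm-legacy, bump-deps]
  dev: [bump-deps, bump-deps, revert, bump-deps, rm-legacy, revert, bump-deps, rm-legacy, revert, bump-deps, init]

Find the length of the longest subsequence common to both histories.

Pick revert [1,3], then revert [2,6], then bump-deps [3,7], then bump-deps [4,10], then init [7,11]; all 5 commits appear in both, in order. Since dp[9][11] = 5, nothing longer is possible.

5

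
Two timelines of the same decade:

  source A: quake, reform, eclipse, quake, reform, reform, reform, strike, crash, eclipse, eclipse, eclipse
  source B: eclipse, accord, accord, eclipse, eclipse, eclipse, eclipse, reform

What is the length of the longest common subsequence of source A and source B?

Taking eclipse [3,4], then eclipse [10,5], then eclipse [11,6], then eclipse [12,7] gives a common subsequence of length 4. The LCS DP gives dp[12][8] = 4, so this is optimal.

4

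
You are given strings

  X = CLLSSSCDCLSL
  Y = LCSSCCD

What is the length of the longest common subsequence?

5

Match C (X #1, Y #2); then S (X #4, Y #3); then S (X #5, Y #4); then C (X #7, Y #6); then D (X #8, Y #7) — 5 characters in the same relative order in both. Since dp[12][7] = 5, nothing longer is possible.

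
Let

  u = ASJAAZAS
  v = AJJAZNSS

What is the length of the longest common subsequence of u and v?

5

Let dp[i][j] be the LCS length of the first i characters of u and the first j characters of v. dp[i][j] = dp[i-1][j-1]+1 when the i-th and j-th characters match, else max(dp[i-1][j], dp[i][j-1]).
    ·  A  J  J  A  Z  N  S  S
 ·  0  0  0  0  0  0  0  0  0
 A  0  1  1  1  1  1  1  1  1
 S  0  1  1  1  1  1  1  2  2
 J  0  1  2  2  2  2  2  2  2
 A  0  1  2  2  3  3  3  3  3
 A  0  1  2  2  3  3  3  3  3
 Z  0  1  2  2  3  4  4  4  4
 A  0  1  2  2  3  4  4  4  4
 S  0  1  2  2  3  4  4  5  5
dp[8][8] = 5. One LCS (by backtracking along matches): AJAZS.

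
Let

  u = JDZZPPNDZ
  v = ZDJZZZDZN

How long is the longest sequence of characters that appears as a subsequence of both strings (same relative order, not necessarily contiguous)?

5

Let dp[i][j] be the LCS length of the first i characters of u and the first j characters of v. dp[i][j] = dp[i-1][j-1]+1 when the i-th and j-th characters match, else max(dp[i-1][j], dp[i][j-1]).
    ·  Z  D  J  Z  Z  Z  D  Z  N
 ·  0  0  0  0  0  0  0  0  0  0
 J  0  0  0  1  1  1  1  1  1  1
 D  0  0  1  1  1  1  1  2  2  2
 Z  0  1  1  1  2  2  2  2  3  3
 Z  0  1  1  1  2  3  3  3  3  3
 P  0  1  1  1  2  3  3  3  3  3
 P  0  1  1  1  2  3  3  3  3  3
 N  0  1  1  1  2  3  3  3  3  4
 D  0  1  2  2  2  3  3  4  4  4
 Z  0  1  2  2  3  3  4  4  5  5
dp[9][9] = 5. One LCS (by backtracking along matches): JZZDZ.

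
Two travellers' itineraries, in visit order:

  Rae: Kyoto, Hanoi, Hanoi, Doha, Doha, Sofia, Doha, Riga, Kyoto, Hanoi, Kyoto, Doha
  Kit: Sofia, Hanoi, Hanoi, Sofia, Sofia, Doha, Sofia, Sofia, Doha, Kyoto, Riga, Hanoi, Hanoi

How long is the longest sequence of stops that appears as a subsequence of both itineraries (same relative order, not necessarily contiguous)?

7

One common subsequence of length 7: Hanoi (Rae #2, Kit #2), Hanoi (Rae #3, Kit #3), Doha (Rae #4, Kit #6), Sofia (Rae #6, Kit #8), Doha (Rae #7, Kit #9), Riga (Rae #8, Kit #11), Hanoi (Rae #10, Kit #13). The LCS DP gives dp[12][13] = 7, so this is optimal.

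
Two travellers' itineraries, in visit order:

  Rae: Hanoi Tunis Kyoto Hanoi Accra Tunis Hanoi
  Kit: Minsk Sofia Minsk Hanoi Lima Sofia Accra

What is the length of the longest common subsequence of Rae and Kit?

Pick Hanoi (Rae #1, Kit #4) → Accra (Rae #5, Kit #7); all 2 stops appear in both, in order. dp[7][7] = 2 confirms this is the maximum.

2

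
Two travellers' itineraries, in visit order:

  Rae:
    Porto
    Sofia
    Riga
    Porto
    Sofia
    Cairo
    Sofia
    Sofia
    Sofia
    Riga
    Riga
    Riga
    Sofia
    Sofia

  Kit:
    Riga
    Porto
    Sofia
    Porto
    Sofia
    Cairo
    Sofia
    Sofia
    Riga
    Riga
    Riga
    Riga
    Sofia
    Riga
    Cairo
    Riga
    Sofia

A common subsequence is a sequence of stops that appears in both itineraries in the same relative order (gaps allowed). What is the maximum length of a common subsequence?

Match Porto at Rae[1]=Kit[2], Sofia at Rae[2]=Kit[3], Porto at Rae[4]=Kit[4], Sofia at Rae[5]=Kit[5], Cairo at Rae[6]=Kit[6], Sofia at Rae[7]=Kit[7], Sofia at Rae[8]=Kit[8], Riga at Rae[10]=Kit[10], Riga at Rae[11]=Kit[11], Riga at Rae[12]=Kit[12], Sofia at Rae[13]=Kit[13], Sofia at Rae[14]=Kit[17] — 12 stops in the same relative order in both. The LCS DP gives dp[14][17] = 12, so this is optimal.

12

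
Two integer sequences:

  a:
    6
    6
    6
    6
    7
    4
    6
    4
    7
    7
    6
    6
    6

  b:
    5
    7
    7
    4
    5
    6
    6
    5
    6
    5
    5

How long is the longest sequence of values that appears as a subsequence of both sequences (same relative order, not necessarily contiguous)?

5

Taking 7 (a #5, b #3) → 4 (a #6, b #4) → 6 (a #7, b #6) → 6 (a #11, b #7) → 6 (a #12, b #9) gives a common subsequence of length 5. dp[13][11] = 5 confirms this is the maximum.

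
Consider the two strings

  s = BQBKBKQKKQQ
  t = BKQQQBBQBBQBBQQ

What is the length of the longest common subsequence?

7

One common subsequence of length 7: B (s #1, t #7) → Q (s #2, t #8) → B (s #3, t #9) → B (s #5, t #10) → Q (s #7, t #11) → Q (s #10, t #14) → Q (s #11, t #15). dp[11][15] = 7 confirms this is the maximum.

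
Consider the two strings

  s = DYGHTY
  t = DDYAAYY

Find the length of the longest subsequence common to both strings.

3

Pick D [1,2]; then Y [2,6]; then Y [6,7]; all 3 characters appear in both, in order. dp[6][7] = 3 confirms this is the maximum.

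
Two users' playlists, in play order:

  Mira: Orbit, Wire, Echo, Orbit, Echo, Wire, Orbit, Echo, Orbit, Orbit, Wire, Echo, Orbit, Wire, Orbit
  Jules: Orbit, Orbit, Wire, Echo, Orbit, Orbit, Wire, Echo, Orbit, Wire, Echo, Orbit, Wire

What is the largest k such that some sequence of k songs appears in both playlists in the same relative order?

One common subsequence of length 11: Orbit (Mira #1, Jules #2), Wire (Mira #2, Jules #3), Echo (Mira #3, Jules #4), Orbit (Mira #4, Jules #6), Wire (Mira #6, Jules #7), Echo (Mira #8, Jules #8), Orbit (Mira #10, Jules #9), Wire (Mira #11, Jules #10), Echo (Mira #12, Jules #11), Orbit (Mira #13, Jules #12), Wire (Mira #14, Jules #13), and the DP table's final entry dp[15][13] is also 11, so no common subsequence is longer.

11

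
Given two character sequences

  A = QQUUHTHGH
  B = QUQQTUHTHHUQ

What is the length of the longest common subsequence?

7

Pick Q at A[1]=B[3] → Q at A[2]=B[4] → U at A[4]=B[6] → H at A[5]=B[7] → T at A[6]=B[8] → H at A[7]=B[9] → H at A[9]=B[10]; all 7 characters appear in both, in order. The LCS DP gives dp[9][12] = 7, so this is optimal.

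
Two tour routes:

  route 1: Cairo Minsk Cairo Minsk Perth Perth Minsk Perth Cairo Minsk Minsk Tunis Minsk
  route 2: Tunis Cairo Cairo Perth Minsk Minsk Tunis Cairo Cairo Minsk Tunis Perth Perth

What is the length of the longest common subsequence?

Taking Cairo (route 1 #1, route 2 #2) → Cairo (route 1 #3, route 2 #3) → Minsk (route 1 #4, route 2 #5) → Minsk (route 1 #7, route 2 #6) → Cairo (route 1 #9, route 2 #9) → Minsk (route 1 #11, route 2 #10) → Tunis (route 1 #12, route 2 #11) gives a common subsequence of length 7. Since dp[13][13] = 7, nothing longer is possible.

7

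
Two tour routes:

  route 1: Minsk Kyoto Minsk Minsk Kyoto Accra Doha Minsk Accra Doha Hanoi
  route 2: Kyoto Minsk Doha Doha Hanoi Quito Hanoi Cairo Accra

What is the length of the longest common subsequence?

Match Kyoto [2,1], then Minsk [4,2], then Doha [7,3], then Doha [10,4], then Hanoi [11,7] — 5 stops in the same relative order in both. Since dp[11][9] = 5, nothing longer is possible.

5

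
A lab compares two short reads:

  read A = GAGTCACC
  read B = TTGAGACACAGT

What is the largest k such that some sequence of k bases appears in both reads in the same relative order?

6

Taking G [1,3]; then A [2,4]; then G [3,5]; then C [5,7]; then A [6,8]; then C [7,9] gives a common subsequence of length 6. Since dp[8][12] = 6, nothing longer is possible.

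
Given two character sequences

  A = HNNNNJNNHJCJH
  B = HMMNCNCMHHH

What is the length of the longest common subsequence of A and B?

5

Let dp[i][j] be the LCS length of the first i characters of A and the first j characters of B. dp[i][j] = dp[i-1][j-1]+1 when the i-th and j-th characters match, else max(dp[i-1][j], dp[i][j-1]).
    ·  H  M  M  N  C  N  C  M  H  H  H
 ·  0  0  0  0  0  0  0  0  0  0  0  0
 H  0  1  1  1  1  1  1  1  1  1  1  1
 N  0  1  1  1  2  2  2  2  2  2  2  2
 N  0  1  1  1  2  2  3  3  3  3  3  3
 N  0  1  1  1  2  2  3  3  3  3  3  3
 N  0  1  1  1  2  2  3  3  3  3  3  3
 J  0  1  1  1  2  2  3  3  3  3  3  3
 N  0  1  1  1  2  2  3  3  3  3  3  3
 N  0  1  1  1  2  2  3  3  3  3  3  3
 H  0  1  1  1  2  2  3  3  3  4  4  4
 J  0  1  1  1  2  2  3  3  3  4  4  4
 C  0  1  1  1  2  3  3  4  4  4  4  4
 J  0  1  1  1  2  3  3  4  4  4  4  4
 H  0  1  1  1  2  3  3  4  4  5  5  5
dp[13][11] = 5. One LCS (by backtracking along matches): HNNHH.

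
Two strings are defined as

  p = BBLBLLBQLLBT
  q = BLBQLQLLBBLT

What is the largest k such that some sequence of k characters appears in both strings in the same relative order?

Let dp[i][j] be the LCS length of the first i characters of p and the first j characters of q. dp[i][j] = dp[i-1][j-1]+1 when the i-th and j-th characters match, else max(dp[i-1][j], dp[i][j-1]).
    ·  B  L  B  Q  L  Q  L  L  B  B  L  T
 ·  0  0  0  0  0  0  0  0  0  0  0  0  0
 B  0  1  1  1  1  1  1  1  1  1  1  1  1
 B  0  1  1  2  2  2  2  2  2  2  2  2  2
 L  0  1  2  2  2  3  3  3  3  3  3  3  3
 B  0  1  2  3  3  3  3  3  3  4  4  4  4
 L  0  1  2  3  3  4  4  4  4  4  4  5  5
 L  0  1  2  3  3  4  4  5  5  5  5  5  5
 B  0  1  2  3  3  4  4  5  5  6  6  6  6
 Q  0  1  2  3  4  4  5  5  5  6  6  6  6
 L  0  1  2  3  4  5  5  6  6  6  6  7  7
 L  0  1  2  3  4  5  5  6  7  7  7  7  7
 B  0  1  2  3  4  5  5  6  7  8  8  8  8
 T  0  1  2  3  4  5  5  6  7  8  8  8  9
dp[12][12] = 9. One LCS (by backtracking along matches): BLBLQLLBT.

9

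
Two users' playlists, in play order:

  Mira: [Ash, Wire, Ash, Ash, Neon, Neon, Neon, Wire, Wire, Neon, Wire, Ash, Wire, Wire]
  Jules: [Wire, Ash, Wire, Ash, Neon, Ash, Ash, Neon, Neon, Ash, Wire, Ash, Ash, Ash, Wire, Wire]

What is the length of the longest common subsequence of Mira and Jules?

10

Pick Ash [1,2]; then Wire [2,3]; then Ash [3,6]; then Ash [4,7]; then Neon [5,8]; then Neon [6,9]; then Wire [8,11]; then Ash [12,14]; then Wire [13,15]; then Wire [14,16]; all 10 songs appear in both, in order. Since dp[14][16] = 10, nothing longer is possible.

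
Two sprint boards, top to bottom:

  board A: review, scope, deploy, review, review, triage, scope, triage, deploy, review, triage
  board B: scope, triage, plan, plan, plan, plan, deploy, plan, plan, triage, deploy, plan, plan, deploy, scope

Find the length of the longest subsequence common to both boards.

Taking scope [2,1], deploy [3,7], triage [6,10], scope [7,15] gives a common subsequence of length 4. dp[11][15] = 4 confirms this is the maximum.

4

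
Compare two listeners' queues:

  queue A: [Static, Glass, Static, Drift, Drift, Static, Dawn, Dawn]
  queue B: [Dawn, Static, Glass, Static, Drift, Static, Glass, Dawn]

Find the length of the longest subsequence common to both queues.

6

Match Static (queue A #1, queue B #2) → Glass (queue A #2, queue B #3) → Static (queue A #3, queue B #4) → Drift (queue A #5, queue B #5) → Static (queue A #6, queue B #6) → Dawn (queue A #8, queue B #8) — 6 songs in the same relative order in both. The LCS DP gives dp[8][8] = 6, so this is optimal.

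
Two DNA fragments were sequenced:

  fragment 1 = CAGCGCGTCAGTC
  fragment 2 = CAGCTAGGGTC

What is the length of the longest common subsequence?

Match C at fragment 1[1]=fragment 2[1] → A at fragment 1[2]=fragment 2[2] → G at fragment 1[3]=fragment 2[3] → C at fragment 1[4]=fragment 2[4] → G at fragment 1[5]=fragment 2[7] → G at fragment 1[7]=fragment 2[8] → G at fragment 1[11]=fragment 2[9] → T at fragment 1[12]=fragment 2[10] → C at fragment 1[13]=fragment 2[11] — 9 bases in the same relative order in both. Since dp[13][11] = 9, nothing longer is possible.

9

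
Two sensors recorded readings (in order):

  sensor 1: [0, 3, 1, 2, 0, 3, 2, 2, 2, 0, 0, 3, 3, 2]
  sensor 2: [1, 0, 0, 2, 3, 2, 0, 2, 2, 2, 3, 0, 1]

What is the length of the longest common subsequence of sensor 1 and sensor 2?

8

One common subsequence of length 8: 0 at sensor 1[1]=sensor 2[3], then 3 at sensor 1[2]=sensor 2[5], then 2 at sensor 1[4]=sensor 2[6], then 0 at sensor 1[5]=sensor 2[7], then 2 at sensor 1[7]=sensor 2[8], then 2 at sensor 1[8]=sensor 2[9], then 2 at sensor 1[9]=sensor 2[10], then 0 at sensor 1[10]=sensor 2[12]. The LCS DP gives dp[14][13] = 8, so this is optimal.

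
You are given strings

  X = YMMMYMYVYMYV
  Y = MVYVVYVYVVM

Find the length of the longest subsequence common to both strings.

6

Let dp[i][j] be the LCS length of the first i characters of X and the first j characters of Y. dp[i][j] = dp[i-1][j-1]+1 when the i-th and j-th characters match, else max(dp[i-1][j], dp[i][j-1]).
    ·  M  V  Y  V  V  Y  V  Y  V  V  M
 ·  0  0  0  0  0  0  0  0  0  0  0  0
 Y  0  0  0  1  1  1  1  1  1  1  1  1
 M  0  1  1  1  1  1  1  1  1  1  1  2
 M  0  1  1  1  1  1  1  1  1  1  1  2
 M  0  1  1  1  1  1  1  1  1  1  1  2
 Y  0  1  1  2  2  2  2  2  2  2  2  2
 M  0  1  1  2  2  2  2  2  2  2  2  3
 Y  0  1  1  2  2  2  3  3  3  3  3  3
 V  0  1  2  2  3  3  3  4  4  4  4  4
 Y  0  1  2  3  3  3  4  4  5  5  5  5
 M  0  1  2  3  3  3  4  4  5  5  5  6
 Y  0  1  2  3  3  3  4  4  5  5  5  6
 V  0  1  2  3  4  4  4  5  5  6  6  6
dp[12][11] = 6. One LCS (by backtracking along matches): MYYVYM.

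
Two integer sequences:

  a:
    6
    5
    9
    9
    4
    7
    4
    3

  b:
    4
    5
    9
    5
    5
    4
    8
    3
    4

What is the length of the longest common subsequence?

Pick 5 [2,2] → 9 [3,3] → 4 [5,6] → 4 [7,9]; all 4 values appear in both, in order. Since dp[8][9] = 4, nothing longer is possible.

4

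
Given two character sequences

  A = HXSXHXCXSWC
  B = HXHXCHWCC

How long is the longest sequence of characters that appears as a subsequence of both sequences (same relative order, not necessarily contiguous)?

Taking H [1,1]; then X [4,2]; then H [5,3]; then X [6,4]; then C [7,5]; then W [10,7]; then C [11,9] gives a common subsequence of length 7. Since dp[11][9] = 7, nothing longer is possible.

7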